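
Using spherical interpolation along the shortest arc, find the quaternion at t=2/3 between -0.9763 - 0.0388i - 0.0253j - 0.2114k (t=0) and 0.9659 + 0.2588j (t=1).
-0.9805 - 0.0131i - 0.1827j - 0.0715k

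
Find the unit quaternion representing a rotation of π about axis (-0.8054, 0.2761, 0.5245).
-0.8054i + 0.2761j + 0.5245k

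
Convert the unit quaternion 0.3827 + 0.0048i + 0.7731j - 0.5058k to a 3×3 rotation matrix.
[[-0.707, 0.3946, 0.5869], [-0.3797, 0.4883, -0.7857], [-0.5966, -0.7784, -0.1954]]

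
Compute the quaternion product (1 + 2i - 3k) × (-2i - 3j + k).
7 - 11i + j - 5k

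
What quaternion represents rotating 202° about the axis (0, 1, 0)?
-0.1908 + 0.9816j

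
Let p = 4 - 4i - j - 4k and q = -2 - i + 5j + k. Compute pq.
-3 + 23i + 30j - 9k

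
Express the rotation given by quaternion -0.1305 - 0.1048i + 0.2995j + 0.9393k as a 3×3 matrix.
[[-0.944, 0.1824, -0.275], [-0.3079, -0.7865, 0.5353], [-0.1187, 0.59, 0.7986]]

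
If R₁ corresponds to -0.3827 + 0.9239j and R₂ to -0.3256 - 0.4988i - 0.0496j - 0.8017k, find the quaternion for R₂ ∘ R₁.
0.1704 + 0.9316i - 0.2818j - 0.154k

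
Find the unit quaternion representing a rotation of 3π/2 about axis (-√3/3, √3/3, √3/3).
-0.7071 - 0.4082i + 0.4082j + 0.4082k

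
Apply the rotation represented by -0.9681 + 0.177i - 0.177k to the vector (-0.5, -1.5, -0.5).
(0.077, -1.655, 0.077)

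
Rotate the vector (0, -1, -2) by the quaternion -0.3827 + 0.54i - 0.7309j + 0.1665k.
(-0.817, -0.701, 1.96)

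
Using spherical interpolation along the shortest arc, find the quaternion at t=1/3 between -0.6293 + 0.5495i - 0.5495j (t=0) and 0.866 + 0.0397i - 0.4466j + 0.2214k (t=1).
-0.8719 + 0.4161i - 0.2396j - 0.096k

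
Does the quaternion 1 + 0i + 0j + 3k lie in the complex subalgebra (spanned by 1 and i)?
No. The quaternion 1 + 3k has j-coefficient y = 0 and k-coefficient z = 3, not both zero, so it does not lie in the complex subalgebra spanned by 1 and i.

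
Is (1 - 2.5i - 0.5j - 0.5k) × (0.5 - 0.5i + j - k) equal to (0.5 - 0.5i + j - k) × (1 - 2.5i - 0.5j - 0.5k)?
No: pq = -0.75 - 0.75i - 1.5j - 4k ≠ -0.75 - 2.75i + 3j + 1.5k = qp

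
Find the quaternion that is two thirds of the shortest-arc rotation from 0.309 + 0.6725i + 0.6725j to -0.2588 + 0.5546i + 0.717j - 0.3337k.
-0.0698 + 0.627i + 0.7402j - 0.2325k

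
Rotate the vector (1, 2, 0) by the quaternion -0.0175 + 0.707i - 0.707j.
(-1.999, -0.999, -0.074)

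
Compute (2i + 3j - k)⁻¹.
-0.1429i - 0.2143j + 0.0714k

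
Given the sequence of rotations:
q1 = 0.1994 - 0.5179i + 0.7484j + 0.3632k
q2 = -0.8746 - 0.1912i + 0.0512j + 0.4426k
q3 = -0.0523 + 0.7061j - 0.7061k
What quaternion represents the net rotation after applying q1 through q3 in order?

q2 · q1 = -0.4725 + 0.1022i - 0.8041j - 0.346k
q3 · q2 · q1 = 0.3482 - 0.8174i - 0.3637j + 0.2796k
0.3482 - 0.8174i - 0.3637j + 0.2796k


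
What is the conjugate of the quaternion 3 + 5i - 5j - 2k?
3 - 5i + 5j + 2k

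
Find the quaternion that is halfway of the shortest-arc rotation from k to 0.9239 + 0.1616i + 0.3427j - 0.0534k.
-0.6365 - 0.1113i - 0.2361j + 0.7257k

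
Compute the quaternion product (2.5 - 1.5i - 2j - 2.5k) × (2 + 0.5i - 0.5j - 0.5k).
3.5 - 2i - 7.25j - 4.5k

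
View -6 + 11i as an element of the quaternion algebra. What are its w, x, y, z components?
-6 + 11i + 0j + 0k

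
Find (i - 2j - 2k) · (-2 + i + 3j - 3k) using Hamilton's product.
-1 + 10i + 5j + 9k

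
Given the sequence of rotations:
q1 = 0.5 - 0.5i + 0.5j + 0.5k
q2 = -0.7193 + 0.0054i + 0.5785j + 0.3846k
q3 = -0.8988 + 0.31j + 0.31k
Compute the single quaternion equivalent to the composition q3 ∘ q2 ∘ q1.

q2 · q1 = -0.8385 + 0.4593i - 0.2654j + 0.1246k
q3 · q2 · q1 = 0.7973 - 0.2919i + 0.121j - 0.5143k
0.7973 - 0.2919i + 0.121j - 0.5143k


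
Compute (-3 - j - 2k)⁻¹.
-0.2143 + 0.0714j + 0.1429k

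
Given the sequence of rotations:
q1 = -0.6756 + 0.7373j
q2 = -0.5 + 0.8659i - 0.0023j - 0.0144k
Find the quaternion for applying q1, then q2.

q2 · q1 = 0.3395 - 0.5744i - 0.3671j + 0.6482k
0.3395 - 0.5744i - 0.3671j + 0.6482k


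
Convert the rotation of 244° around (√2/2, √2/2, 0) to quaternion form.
-0.5299 + 0.5997i + 0.5997j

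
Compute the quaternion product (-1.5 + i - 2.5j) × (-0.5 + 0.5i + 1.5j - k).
4 + 1.25i + 4.25k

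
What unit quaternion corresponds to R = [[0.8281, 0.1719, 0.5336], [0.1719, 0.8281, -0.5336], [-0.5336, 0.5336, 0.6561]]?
0.91 + 0.2932i + 0.2932j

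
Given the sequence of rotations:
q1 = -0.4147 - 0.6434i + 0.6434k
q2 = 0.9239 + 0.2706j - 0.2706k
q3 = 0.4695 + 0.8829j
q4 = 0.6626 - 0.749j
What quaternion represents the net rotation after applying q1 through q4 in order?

q2 · q1 = -0.209 - 0.4203i + 0.0619j + 0.8808k
q3 · q2 · q1 = -0.1528 + 0.5803i - 0.1555j + 0.7846k
q4 · q3 · q2 · q1 = -0.2177 - 0.2032i + 0.0114j + 0.9545k
-0.2177 - 0.2032i + 0.0114j + 0.9545k


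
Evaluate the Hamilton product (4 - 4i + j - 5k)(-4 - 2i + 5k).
1 + 13i + 26j + 42k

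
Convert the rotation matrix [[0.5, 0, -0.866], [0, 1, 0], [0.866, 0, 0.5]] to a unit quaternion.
0.866 - 0.5j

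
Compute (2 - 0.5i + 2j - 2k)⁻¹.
0.1633 + 0.0408i - 0.1633j + 0.1633k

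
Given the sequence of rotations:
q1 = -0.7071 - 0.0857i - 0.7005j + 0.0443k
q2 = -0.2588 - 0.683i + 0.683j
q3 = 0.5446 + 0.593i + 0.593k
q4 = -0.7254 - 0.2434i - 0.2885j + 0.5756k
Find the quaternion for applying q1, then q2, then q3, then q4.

q2 · q1 = 0.6029 + 0.5354i - 0.2714j + 0.5255k
q3 · q2 · q1 = -0.3008 + 0.81i - 0.1419j + 0.4828k
q4 · q3 · q2 · q1 = 0.0965 - 0.572i + 0.7735j - 0.2551k
0.0965 - 0.572i + 0.7735j - 0.2551k


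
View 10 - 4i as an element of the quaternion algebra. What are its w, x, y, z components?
10 - 4i + 0j + 0k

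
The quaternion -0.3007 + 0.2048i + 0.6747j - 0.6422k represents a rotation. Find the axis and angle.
axis = (0.2147, 0.7074, -0.6734), θ = 215°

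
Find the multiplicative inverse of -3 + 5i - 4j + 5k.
-0.04 - 0.0667i + 0.0533j - 0.0667k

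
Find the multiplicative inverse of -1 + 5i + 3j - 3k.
-0.0227 - 0.1136i - 0.0682j + 0.0682k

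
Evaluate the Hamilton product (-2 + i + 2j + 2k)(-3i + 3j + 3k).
-9 + 6i - 15j + 3k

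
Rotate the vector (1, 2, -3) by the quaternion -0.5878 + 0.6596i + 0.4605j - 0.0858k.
(3.538, -1.151, -0.398)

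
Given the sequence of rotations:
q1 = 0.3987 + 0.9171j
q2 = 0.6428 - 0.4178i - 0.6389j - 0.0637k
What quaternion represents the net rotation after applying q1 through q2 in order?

q2 · q1 = 0.8422 - 0.1082i + 0.3348j - 0.4086k
0.8422 - 0.1082i + 0.3348j - 0.4086k


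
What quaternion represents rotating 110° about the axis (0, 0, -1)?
0.5736 - 0.8192k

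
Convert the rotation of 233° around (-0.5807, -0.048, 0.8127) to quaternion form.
-0.4462 - 0.5197i - 0.043j + 0.7273k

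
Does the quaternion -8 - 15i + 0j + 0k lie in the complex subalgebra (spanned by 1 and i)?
Yes. The quaternion -8 - 15i has j- and k-coefficients y = z = 0, so it lies in the complex subalgebra spanned by 1 and i.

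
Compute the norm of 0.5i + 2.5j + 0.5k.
2.598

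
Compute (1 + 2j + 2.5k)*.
1 - 2j - 2.5k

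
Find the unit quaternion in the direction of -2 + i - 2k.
-0.6667 + 0.3333i - 0.6667k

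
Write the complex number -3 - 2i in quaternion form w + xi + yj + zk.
-3 - 2i + 0j + 0k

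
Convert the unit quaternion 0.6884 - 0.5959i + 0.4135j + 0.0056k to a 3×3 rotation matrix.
[[0.658, -0.5005, 0.5626], [-0.4851, 0.2897, 0.8251], [-0.576, -0.8158, -0.0522]]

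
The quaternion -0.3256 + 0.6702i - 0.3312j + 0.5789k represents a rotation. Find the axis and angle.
axis = (0.7088, -0.3503, 0.6123), θ = 218°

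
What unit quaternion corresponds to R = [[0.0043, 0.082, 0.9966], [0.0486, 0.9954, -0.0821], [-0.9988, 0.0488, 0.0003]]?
0.7071 + 0.0463i + 0.7055j - 0.0118k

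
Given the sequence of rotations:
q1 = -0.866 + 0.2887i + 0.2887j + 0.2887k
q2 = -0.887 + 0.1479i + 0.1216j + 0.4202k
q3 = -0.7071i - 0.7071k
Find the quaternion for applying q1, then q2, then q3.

q2 · q1 = 0.569 - 0.4704i - 0.2828j - 0.6124k
q3 · q2 · q1 = -0.7656 - 0.6023i - 0.1004j - 0.2024k
-0.7656 - 0.6023i - 0.1004j - 0.2024k


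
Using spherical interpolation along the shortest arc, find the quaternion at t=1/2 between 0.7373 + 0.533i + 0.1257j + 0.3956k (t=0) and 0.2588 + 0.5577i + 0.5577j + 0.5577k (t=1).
0.5281 + 0.5783i + 0.3623j + 0.5054k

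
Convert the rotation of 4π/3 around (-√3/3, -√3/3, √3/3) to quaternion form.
-0.5 - 0.5i - 0.5j + 0.5k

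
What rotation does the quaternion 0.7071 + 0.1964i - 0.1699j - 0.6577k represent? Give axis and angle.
axis = (0.2777, -0.2403, -0.9301), θ = π/2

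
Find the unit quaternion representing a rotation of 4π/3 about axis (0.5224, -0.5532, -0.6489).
-0.5 + 0.4524i - 0.4791j - 0.562k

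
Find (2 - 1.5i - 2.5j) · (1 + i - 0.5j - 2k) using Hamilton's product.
2.25 + 5.5i - 6.5j - 0.75k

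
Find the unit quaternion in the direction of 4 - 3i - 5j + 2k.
0.5443 - 0.4082i - 0.6804j + 0.2722k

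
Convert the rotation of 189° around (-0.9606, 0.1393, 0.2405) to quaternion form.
-0.0785 - 0.9576i + 0.1389j + 0.2398k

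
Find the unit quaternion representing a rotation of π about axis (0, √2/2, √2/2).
0.7071j + 0.7071k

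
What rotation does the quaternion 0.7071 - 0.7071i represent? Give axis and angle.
axis = (-1, 0, 0), θ = π/2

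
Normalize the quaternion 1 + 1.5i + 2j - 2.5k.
0.2722 + 0.4082i + 0.5443j - 0.6804k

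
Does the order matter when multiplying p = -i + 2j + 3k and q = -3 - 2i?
Yes: pq = -2 + 3i - 12j - 5k ≠ -2 + 3i - 13k = qp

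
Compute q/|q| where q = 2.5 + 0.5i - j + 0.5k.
0.898 + 0.1796i - 0.3592j + 0.1796k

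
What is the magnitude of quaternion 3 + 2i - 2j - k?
√18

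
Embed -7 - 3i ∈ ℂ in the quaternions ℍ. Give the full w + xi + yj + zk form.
-7 - 3i + 0j + 0k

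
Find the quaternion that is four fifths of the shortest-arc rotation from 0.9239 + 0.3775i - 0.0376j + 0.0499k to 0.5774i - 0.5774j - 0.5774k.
0.2536 + 0.6264i - 0.5331j - 0.5091k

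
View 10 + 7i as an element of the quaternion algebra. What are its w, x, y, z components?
10 + 7i + 0j + 0k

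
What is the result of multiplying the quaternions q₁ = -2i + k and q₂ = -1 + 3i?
6 + 2i + 3j - k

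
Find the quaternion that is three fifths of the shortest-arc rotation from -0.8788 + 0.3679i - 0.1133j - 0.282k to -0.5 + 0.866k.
-0.8425 + 0.196i - 0.0604j + 0.4981k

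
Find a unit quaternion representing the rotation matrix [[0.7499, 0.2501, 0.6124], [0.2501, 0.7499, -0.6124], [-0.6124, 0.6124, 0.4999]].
0.866 + 0.3536i + 0.3536j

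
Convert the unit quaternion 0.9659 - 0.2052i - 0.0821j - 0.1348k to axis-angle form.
axis = (-0.7926, -0.3171, -0.5207), θ = π/6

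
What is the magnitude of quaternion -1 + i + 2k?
√6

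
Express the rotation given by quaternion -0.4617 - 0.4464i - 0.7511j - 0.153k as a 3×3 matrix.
[[-0.1751, 0.5293, 0.8302], [0.8119, 0.5546, -0.1824], [-0.557, 0.642, -0.5268]]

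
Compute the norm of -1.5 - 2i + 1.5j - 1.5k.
3.279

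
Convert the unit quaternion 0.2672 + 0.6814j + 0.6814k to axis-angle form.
axis = (0, √2/2, √2/2), θ = 149°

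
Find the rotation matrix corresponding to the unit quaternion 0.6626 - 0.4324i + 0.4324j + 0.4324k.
[[0.2521, -0.947, 0.1991], [0.1991, 0.2521, 0.947], [-0.947, -0.1991, 0.2521]]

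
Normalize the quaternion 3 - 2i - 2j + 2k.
0.6547 - 0.4364i - 0.4364j + 0.4364k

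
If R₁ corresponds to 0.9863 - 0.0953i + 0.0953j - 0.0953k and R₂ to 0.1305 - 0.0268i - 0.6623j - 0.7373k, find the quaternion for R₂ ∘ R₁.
0.119 + 0.0945i - 0.5731j - 0.8053k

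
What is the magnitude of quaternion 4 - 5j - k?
√42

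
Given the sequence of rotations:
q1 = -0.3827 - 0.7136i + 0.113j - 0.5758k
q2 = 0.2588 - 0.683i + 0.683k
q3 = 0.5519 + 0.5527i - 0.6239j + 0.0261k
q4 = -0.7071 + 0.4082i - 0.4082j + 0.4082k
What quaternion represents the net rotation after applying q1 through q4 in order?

q2 · q1 = -0.1932 - 0.0005i - 0.8514j - 0.4876k
q3 · q2 · q1 = -0.6248 + 0.2194i - 0.0799j - 0.745k
q4 · q3 · q2 · q1 = 0.6237 - 0.0735i + 0.7052j + 0.3287k
0.6237 - 0.0735i + 0.7052j + 0.3287k


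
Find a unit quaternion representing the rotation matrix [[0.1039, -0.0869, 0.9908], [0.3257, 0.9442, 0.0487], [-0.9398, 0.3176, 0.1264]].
0.7373 + 0.0912i + 0.6546j + 0.1399k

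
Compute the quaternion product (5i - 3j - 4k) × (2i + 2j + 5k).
16 - 7i - 33j + 16k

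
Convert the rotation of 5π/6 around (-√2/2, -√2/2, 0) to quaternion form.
0.2588 - 0.683i - 0.683j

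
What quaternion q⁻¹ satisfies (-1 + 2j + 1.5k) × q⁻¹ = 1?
-0.1379 - 0.2759j - 0.2069k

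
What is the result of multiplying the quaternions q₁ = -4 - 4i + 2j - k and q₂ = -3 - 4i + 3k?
-1 + 34i + 10j - k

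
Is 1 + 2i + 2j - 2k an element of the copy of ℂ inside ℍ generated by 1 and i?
No. The quaternion 1 + 2i + 2j - 2k has j-coefficient y = 2 and k-coefficient z = -2, not both zero, so it does not lie in the complex subalgebra spanned by 1 and i.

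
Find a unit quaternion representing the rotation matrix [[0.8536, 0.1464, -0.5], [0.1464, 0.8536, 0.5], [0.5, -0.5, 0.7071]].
0.9239 - 0.2706i - 0.2706j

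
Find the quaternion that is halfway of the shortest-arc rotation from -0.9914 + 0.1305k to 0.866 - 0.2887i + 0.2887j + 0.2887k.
-0.9733 + 0.1513i - 0.1513j - 0.0829k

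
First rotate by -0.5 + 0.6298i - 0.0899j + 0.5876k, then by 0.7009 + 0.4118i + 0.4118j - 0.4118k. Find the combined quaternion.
-0.3308 + 0.4405i - 0.7702j + 0.3214k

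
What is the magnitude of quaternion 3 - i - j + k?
√12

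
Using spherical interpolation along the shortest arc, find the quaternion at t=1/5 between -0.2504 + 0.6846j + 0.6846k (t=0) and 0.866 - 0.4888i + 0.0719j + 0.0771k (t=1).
-0.4818 + 0.1412i + 0.6123j + 0.6108k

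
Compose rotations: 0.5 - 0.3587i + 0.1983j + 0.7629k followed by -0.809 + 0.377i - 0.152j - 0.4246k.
0.0848 + 0.4469i - 0.3717j - 0.8092k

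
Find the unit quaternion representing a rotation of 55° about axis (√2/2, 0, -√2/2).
0.887 + 0.3265i - 0.3265k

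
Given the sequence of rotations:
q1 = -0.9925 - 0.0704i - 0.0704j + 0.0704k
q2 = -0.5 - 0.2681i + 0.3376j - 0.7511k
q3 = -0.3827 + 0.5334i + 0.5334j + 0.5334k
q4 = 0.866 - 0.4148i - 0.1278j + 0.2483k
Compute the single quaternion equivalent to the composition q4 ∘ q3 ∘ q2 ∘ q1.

q2 · q1 = 0.554 + 0.2722i - 0.2281j + 0.7529k
q3 · q2 · q1 = -0.6371 + 0.7146i + 0.1264j - 0.2595k
q4 · q3 · q2 · q1 = -0.1747 + 0.8849i + 0.2607j - 0.344k
-0.1747 + 0.8849i + 0.2607j - 0.344k


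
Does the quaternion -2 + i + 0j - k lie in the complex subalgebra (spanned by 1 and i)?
No. The quaternion -2 + i - k has j-coefficient y = 0 and k-coefficient z = -1, not both zero, so it does not lie in the complex subalgebra spanned by 1 and i.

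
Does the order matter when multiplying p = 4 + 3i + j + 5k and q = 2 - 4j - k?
Yes: pq = 17 + 25i - 11j - 6k ≠ 17 - 13i - 17j + 18k = qp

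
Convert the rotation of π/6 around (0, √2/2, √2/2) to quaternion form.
0.9659 + 0.183j + 0.183k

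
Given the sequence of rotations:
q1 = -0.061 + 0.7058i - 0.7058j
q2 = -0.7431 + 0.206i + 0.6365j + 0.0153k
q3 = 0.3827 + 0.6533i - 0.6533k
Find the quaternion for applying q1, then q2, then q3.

q2 · q1 = 0.3492 - 0.5262i + 0.4965j - 0.5956k
q3 · q2 · q1 = 0.0883 + 0.3511i + 0.9229j - 0.1317k
0.0883 + 0.3511i + 0.9229j - 0.1317k


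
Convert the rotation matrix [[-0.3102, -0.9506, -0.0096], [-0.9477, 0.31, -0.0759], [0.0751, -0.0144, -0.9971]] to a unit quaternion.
-0.0262 - 0.5867i + 0.8089j - 0.0279k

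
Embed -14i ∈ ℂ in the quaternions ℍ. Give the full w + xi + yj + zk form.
0 - 14i + 0j + 0k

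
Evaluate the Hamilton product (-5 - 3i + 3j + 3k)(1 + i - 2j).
4 - 2i + 16j + 6k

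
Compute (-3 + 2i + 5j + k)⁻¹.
-0.0769 - 0.0513i - 0.1282j - 0.0256k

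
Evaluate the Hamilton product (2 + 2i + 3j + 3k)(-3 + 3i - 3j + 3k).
-12 + 18i - 12j - 18k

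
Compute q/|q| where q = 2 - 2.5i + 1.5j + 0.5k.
0.5601 - 0.7001i + 0.4201j + 0.14k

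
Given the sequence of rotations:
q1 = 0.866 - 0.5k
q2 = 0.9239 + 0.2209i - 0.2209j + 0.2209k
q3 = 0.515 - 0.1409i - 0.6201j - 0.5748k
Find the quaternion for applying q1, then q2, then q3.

q2 · q1 = 0.9105 + 0.3017i - 0.0808j - 0.2707k
q3 · q2 · q1 = 0.3057 + 0.1485i - 0.8178j - 0.4643k
0.3057 + 0.1485i - 0.8178j - 0.4643k


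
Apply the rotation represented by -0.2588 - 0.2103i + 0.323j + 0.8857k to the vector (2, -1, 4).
(-4.037, 1.322, 1.72)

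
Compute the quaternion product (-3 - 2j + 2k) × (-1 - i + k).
1 + i - 7k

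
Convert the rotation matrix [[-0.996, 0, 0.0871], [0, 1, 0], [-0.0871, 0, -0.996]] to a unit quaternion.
0.0436 + 0.999j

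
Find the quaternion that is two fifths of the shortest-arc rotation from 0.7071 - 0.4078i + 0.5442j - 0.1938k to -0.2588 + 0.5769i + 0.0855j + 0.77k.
0.5977 - 0.544i + 0.3273j - 0.4896k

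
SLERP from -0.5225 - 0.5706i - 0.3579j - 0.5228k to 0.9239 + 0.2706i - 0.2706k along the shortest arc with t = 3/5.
-0.8736 - 0.4523i - 0.1684j - 0.062k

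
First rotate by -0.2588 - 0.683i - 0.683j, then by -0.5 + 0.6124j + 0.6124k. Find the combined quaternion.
0.5477 + 0.7598i - 0.2353j + 0.2598k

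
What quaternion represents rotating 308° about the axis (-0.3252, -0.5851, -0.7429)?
-0.8988 - 0.1426i - 0.2565j - 0.3257k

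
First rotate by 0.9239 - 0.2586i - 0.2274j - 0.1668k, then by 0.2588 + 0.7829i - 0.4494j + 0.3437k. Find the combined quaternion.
0.3967 + 0.8095i - 0.4323j - 0.0199k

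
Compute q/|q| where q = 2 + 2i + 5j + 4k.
0.2857 + 0.2857i + 0.7143j + 0.5714k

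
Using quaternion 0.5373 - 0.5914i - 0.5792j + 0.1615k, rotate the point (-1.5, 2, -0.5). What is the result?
(1.014, -1.016, -2.107)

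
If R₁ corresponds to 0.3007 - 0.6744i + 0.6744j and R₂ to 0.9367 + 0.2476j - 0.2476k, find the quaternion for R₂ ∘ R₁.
0.1147 - 0.4647i + 0.8731j + 0.0925k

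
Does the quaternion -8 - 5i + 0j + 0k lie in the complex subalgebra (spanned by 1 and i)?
Yes. The quaternion -8 - 5i has j- and k-coefficients y = z = 0, so it lies in the complex subalgebra spanned by 1 and i.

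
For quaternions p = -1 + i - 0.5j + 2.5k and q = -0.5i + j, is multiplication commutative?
No: pq = 1 - 2i - 2.25j + 0.75k ≠ 1 + 3i + 0.25j - 0.75k = qp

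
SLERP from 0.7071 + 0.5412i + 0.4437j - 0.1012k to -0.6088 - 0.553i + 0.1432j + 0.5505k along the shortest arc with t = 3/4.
0.6712 + 0.5819i + 0.0095j - 0.4592k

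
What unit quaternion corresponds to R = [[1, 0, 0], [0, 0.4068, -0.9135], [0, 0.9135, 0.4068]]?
0.8387 + 0.5446i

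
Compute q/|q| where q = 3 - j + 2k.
0.8018 - 0.2673j + 0.5345k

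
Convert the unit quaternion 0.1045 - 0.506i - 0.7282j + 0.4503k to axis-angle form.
axis = (-0.5088, -0.7322, 0.4528), θ = 168°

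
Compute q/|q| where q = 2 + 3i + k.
0.5345 + 0.8018i + 0.2673k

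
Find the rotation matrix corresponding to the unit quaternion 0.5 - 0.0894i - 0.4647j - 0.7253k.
[[-0.484, 0.8084, -0.335], [-0.6422, -0.0681, 0.7635], [0.5944, 0.5847, 0.5521]]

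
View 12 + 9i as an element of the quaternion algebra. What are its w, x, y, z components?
12 + 9i + 0j + 0k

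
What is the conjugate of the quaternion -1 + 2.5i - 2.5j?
-1 - 2.5i + 2.5j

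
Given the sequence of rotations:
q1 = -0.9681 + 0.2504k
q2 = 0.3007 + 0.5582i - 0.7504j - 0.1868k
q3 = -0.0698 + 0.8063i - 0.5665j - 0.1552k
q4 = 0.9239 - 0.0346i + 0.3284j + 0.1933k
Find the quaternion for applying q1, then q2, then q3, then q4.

q2 · q1 = -0.2443 - 0.7283i + 0.5867j + 0.2561k
q3 · q2 · q1 = 0.9764 - 0.2002i + 0.004j + 0.0805k
q4 · q3 · q2 · q1 = 0.8783 - 0.1931i + 0.2884j + 0.3287k
0.8783 - 0.1931i + 0.2884j + 0.3287k


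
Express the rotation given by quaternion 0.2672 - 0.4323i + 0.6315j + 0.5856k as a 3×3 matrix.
[[-0.4834, -0.8589, -0.1688], [-0.2331, -0.0596, 0.9706], [-0.8438, 0.5086, -0.1714]]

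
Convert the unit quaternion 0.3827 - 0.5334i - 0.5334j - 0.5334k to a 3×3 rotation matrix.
[[-0.1381, 0.9773, 0.1608], [0.1608, -0.1381, 0.9773], [0.9773, 0.1608, -0.1381]]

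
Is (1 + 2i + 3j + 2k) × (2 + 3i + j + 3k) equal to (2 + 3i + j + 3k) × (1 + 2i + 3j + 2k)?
No: pq = -13 + 14i + 7j ≠ -13 + 7j + 14k = qp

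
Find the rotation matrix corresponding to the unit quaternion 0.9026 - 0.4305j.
[[0.6293, 0, -0.7771], [0, 1, 0], [0.7771, 0, 0.6293]]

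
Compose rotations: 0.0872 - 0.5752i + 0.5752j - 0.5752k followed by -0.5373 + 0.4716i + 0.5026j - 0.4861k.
-0.3443 + 0.3407i + 0.2856j + 0.827k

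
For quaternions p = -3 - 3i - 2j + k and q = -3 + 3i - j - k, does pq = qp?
No: pq = 17 + 3i + 9j + 9k ≠ 17 - 3i + 9j - 9k = qp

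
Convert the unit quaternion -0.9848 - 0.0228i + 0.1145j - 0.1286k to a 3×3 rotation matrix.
[[0.9407, -0.2585, -0.2197], [0.2481, 0.9659, -0.0744], [0.2314, 0.0155, 0.9727]]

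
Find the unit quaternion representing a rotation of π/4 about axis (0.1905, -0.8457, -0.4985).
0.9239 + 0.0729i - 0.3236j - 0.1908k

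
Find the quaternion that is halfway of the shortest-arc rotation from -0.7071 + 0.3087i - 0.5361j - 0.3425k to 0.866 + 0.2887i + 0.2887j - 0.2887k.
-0.8852 + 0.0113i - 0.4641j - 0.0303k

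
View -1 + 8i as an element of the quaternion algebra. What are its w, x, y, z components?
-1 + 8i + 0j + 0k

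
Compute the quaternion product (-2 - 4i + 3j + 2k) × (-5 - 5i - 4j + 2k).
-2 + 44i - 9j + 17k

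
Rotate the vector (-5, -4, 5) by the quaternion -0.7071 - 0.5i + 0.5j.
(-4.035, -3.035, -6.364)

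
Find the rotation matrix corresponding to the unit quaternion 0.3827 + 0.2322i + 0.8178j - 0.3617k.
[[-0.5992, 0.6566, 0.458], [0.1029, 0.6305, -0.7693], [-0.7939, -0.4139, -0.4454]]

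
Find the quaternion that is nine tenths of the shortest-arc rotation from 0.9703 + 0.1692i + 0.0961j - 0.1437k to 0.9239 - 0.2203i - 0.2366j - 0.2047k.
0.9405 - 0.1823i - 0.2048j - 0.2009k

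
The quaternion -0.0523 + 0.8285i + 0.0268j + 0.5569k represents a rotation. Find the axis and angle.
axis = (0.8296, 0.0268, 0.5577), θ = 186°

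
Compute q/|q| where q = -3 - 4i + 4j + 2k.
-0.4472 - 0.5963i + 0.5963j + 0.2981k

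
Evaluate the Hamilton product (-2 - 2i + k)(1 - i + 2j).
-4 - 2i - 5j - 3k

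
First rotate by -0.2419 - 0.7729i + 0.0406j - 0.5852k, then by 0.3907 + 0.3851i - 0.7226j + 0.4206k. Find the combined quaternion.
0.4786 + 0.0107i + 0.0909j - 0.8732k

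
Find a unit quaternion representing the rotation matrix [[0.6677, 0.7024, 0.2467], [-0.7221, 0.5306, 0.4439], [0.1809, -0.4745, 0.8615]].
0.8746 - 0.2625i + 0.0188j - 0.4072k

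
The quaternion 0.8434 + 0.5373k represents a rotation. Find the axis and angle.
axis = (0, 0, 1), θ = 65°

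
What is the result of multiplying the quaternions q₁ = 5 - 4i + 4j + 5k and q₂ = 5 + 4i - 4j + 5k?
32 + 40i + 40j + 50k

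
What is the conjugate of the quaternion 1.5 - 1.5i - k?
1.5 + 1.5i + k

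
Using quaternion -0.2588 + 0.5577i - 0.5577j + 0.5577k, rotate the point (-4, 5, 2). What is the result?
(1.131, 1.756, -6.375)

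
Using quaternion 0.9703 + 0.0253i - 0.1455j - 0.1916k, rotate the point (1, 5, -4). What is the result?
(3.875, 4.221, -3.029)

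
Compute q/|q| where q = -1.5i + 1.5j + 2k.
-0.5145i + 0.5145j + 0.686k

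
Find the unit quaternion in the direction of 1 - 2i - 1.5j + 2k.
0.2981 - 0.5963i - 0.4472j + 0.5963k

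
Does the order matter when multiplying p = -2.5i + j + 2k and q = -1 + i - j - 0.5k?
Yes: pq = 4.5 + 4i - 0.25j - 0.5k ≠ 4.5 + i - 1.75j - 3.5k = qp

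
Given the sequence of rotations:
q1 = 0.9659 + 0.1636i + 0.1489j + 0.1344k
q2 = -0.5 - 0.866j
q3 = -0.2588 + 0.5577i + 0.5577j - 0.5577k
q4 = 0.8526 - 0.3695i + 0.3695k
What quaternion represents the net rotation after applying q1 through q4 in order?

q2 · q1 = -0.354 - 0.1982i - 0.9109j + 0.0745k
q3 · q2 · q1 = 0.7517 - 0.6126i + 0.1073j - 0.2193k
q4 · q3 · q2 · q1 = 0.4956 - 0.8397i - 0.2159j + 0.0511k
0.4956 - 0.8397i - 0.2159j + 0.0511k


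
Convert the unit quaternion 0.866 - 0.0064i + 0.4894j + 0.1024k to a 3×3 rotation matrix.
[[0.5, -0.1836, 0.8463], [0.1711, 0.9789, 0.1113], [-0.849, 0.0891, 0.5209]]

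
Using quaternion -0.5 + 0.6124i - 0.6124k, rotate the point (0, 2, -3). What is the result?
(1.025, -2.837, -1.975)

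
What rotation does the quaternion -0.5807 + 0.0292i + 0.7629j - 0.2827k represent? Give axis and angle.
axis = (0.0359, 0.9371, -0.3472), θ = 251°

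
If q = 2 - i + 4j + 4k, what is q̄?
2 + i - 4j - 4k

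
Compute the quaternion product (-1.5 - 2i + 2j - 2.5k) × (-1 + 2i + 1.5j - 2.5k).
-3.75 - 2.25i - 14.25j - 0.75k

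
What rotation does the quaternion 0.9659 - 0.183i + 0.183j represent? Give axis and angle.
axis = (-√2/2, √2/2, 0), θ = π/6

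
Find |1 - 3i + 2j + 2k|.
√18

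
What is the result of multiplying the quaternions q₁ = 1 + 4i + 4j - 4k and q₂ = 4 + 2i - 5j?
16 - 2i + 3j - 44k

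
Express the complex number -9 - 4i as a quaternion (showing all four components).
-9 - 4i + 0j + 0k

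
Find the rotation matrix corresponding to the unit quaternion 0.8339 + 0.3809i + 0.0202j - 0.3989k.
[[0.6809, 0.6807, -0.2702], [-0.6499, 0.3916, -0.6514], [-0.3376, 0.6191, 0.709]]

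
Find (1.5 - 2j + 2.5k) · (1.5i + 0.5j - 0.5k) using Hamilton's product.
2.25 + 2i + 4.5j + 2.25k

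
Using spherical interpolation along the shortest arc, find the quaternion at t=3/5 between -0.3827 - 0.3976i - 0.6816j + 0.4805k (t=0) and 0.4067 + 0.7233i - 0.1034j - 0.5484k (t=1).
-0.4372 - 0.6508i - 0.2374j + 0.5736k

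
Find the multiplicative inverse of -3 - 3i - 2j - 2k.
-0.1154 + 0.1154i + 0.0769j + 0.0769k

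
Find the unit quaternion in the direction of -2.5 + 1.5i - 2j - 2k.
-0.6155 + 0.3693i - 0.4924j - 0.4924k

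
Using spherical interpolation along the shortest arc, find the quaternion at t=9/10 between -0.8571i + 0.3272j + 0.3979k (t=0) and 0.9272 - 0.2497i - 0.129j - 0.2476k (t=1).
0.9067 - 0.3724i - 0.0772j - 0.1826k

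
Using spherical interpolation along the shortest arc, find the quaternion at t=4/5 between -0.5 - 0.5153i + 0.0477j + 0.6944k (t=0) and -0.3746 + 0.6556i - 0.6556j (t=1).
0.2019 - 0.7409i + 0.6106j + 0.1935k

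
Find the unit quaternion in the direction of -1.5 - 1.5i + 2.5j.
-0.4575 - 0.4575i + 0.7625j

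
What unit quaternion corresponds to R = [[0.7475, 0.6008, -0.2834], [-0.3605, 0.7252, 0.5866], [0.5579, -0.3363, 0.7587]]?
0.8988 - 0.2567i - 0.234j - 0.2674k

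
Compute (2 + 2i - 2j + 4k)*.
2 - 2i + 2j - 4k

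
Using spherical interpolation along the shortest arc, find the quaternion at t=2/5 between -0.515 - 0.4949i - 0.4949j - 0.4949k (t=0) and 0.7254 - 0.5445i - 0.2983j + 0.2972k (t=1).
-0.803 - 0.0804i - 0.2175j - 0.549k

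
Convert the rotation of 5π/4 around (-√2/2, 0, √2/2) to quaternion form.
-0.3827 - 0.6533i + 0.6533k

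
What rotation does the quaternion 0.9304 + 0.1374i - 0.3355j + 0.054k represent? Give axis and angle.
axis = (0.3749, -0.9153, 0.1473), θ = 43°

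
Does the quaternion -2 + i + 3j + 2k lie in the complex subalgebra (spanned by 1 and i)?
No. The quaternion -2 + i + 3j + 2k has j-coefficient y = 3 and k-coefficient z = 2, not both zero, so it does not lie in the complex subalgebra spanned by 1 and i.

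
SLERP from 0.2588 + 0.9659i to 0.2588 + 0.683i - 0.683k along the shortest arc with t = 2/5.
0.2777 + 0.9137i - 0.2966k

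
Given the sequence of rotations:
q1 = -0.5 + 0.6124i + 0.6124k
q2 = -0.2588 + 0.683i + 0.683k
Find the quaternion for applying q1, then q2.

q2 · q1 = -0.7071 - 0.5i - 0.5k
-0.7071 - 0.5i - 0.5k


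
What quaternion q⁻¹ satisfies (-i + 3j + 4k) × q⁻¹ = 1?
0.0385i - 0.1154j - 0.1538k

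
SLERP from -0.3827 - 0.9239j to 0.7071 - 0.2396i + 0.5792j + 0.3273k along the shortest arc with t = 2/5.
-0.5393 + 0.1015i - 0.8244j - 0.1386k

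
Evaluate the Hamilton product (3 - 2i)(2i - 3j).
4 + 6i - 9j + 6k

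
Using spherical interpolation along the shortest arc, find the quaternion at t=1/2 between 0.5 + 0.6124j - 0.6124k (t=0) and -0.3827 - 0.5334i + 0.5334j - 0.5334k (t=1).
0.0686 - 0.3119i + 0.6701j - 0.6701k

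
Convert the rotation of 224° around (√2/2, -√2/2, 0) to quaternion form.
-0.3746 + 0.6556i - 0.6556j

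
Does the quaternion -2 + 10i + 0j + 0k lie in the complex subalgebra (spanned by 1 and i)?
Yes. The quaternion -2 + 10i has j- and k-coefficients y = z = 0, so it lies in the complex subalgebra spanned by 1 and i.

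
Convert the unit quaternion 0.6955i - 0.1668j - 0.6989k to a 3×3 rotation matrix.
[[-0.0326, -0.232, -0.9722], [-0.232, -0.9444, 0.2332], [-0.9722, 0.2332, -0.0231]]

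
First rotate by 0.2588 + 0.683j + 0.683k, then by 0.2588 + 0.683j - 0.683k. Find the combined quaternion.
0.067 + 0.933i + 0.3535j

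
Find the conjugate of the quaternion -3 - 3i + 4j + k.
-3 + 3i - 4j - k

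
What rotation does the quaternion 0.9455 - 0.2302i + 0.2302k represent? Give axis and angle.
axis = (-√2/2, 0, √2/2), θ = 38°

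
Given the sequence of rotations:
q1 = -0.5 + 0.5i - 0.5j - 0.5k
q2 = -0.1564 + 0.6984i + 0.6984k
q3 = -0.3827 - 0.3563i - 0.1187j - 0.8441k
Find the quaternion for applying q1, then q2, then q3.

q2 · q1 = 0.0782 - 0.0782i + 0.7766j - 0.6202k
q3 · q2 · q1 = -0.4891 + 0.7312i - 0.4615j - 0.1146k
-0.4891 + 0.7312i - 0.4615j - 0.1146k


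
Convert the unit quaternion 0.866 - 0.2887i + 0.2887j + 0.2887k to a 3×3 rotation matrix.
[[0.6666, -0.6667, 0.3333], [0.3333, 0.6666, 0.6667], [-0.6667, -0.3333, 0.6666]]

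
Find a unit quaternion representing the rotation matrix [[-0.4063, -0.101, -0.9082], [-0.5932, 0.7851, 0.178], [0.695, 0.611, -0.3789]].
-0.5 - 0.2165i + 0.8016j + 0.2461k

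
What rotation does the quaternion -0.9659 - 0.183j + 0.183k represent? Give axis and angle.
axis = (0, -√2/2, √2/2), θ = 11π/6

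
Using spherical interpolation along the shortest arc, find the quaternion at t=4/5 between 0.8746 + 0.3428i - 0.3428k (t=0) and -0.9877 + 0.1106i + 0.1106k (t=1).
0.9867 - 0.0183i - 0.1617k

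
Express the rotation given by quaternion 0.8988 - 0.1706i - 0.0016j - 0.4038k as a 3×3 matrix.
[[0.6739, 0.7264, 0.1349], [-0.7253, 0.6157, 0.308], [0.1407, -0.3054, 0.9418]]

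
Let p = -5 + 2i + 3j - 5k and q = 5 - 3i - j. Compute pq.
-16 + 20i + 35j - 18k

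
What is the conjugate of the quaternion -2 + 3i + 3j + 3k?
-2 - 3i - 3j - 3k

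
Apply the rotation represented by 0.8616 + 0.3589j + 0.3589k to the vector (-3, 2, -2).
(-3.928, -0.886, 0.886)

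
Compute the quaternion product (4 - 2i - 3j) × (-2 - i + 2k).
-10 - 6i + 10j + 5k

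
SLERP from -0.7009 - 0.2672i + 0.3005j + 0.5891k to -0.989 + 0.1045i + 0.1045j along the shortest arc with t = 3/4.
-0.9726 + 0.0083i + 0.1655j + 0.1632k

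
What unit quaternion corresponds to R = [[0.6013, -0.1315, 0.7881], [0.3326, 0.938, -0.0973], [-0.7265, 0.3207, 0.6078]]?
0.887 + 0.1178i + 0.4269j + 0.1308k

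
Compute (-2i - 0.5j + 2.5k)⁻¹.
0.1905i + 0.0476j - 0.2381k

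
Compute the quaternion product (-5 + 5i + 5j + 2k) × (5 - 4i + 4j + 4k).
-33 + 57i - 23j + 30k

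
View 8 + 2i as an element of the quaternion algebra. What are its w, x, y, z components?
8 + 2i + 0j + 0k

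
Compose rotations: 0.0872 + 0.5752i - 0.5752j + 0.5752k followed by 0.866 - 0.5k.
0.3631 + 0.2105i - 0.7857j + 0.4545k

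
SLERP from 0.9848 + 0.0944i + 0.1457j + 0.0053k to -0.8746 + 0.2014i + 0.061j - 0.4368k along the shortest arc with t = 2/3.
0.9473 - 0.1055i + 0.0091j + 0.3025k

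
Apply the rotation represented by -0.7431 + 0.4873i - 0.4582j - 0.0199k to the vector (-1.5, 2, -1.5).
(-2.814, 0.56, -0.519)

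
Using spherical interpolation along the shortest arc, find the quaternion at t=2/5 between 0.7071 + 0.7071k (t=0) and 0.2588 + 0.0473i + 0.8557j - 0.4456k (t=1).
0.3999 - 0.026i - 0.4697j + 0.7866k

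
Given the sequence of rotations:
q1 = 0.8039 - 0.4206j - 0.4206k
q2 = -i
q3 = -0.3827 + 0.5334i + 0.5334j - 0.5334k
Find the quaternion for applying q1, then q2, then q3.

q2 · q1 = -0.8039i - 0.4206j + 0.4206k
q3 · q2 · q1 = 0.8775 + 0.3077i + 0.3654j + 0.0435k
0.8775 + 0.3077i + 0.3654j + 0.0435k


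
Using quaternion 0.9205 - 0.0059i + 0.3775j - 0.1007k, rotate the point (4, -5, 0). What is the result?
(1.874, -5.658, -2.341)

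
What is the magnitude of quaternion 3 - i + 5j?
√35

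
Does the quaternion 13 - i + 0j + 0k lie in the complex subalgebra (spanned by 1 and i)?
Yes. The quaternion 13 - i has j- and k-coefficients y = z = 0, so it lies in the complex subalgebra spanned by 1 and i.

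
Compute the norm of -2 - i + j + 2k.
√10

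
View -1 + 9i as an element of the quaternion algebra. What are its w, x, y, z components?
-1 + 9i + 0j + 0k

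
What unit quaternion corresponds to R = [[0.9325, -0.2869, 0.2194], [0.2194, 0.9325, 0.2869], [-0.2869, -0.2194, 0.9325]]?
0.9744 - 0.1299i + 0.1299j + 0.1299k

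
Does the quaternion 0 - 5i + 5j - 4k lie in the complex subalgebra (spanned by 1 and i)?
No. The quaternion -5i + 5j - 4k has j-coefficient y = 5 and k-coefficient z = -4, not both zero, so it does not lie in the complex subalgebra spanned by 1 and i.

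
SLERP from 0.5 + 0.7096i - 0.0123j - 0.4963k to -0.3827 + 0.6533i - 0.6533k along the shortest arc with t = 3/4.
-0.1629 + 0.7277i - 0.0035j - 0.6663k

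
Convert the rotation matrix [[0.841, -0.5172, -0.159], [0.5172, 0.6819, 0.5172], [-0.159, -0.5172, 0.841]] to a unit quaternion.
0.917 - 0.282i + 0.282k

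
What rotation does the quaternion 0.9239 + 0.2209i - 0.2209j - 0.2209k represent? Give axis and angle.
axis = (√3/3, -√3/3, -√3/3), θ = π/4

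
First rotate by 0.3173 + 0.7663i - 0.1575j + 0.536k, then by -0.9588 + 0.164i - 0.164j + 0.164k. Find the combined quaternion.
-0.5436 - 0.7448i + 0.1367j - 0.362k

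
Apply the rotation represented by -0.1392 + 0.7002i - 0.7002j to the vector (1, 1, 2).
(-0.571, -0.571, -2.312)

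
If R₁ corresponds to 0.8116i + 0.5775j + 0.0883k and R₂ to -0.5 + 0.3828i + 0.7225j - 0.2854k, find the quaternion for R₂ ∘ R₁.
-0.7027 - 0.1772i - 0.5542j - 0.4095k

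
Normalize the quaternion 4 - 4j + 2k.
0.6667 - 0.6667j + 0.3333k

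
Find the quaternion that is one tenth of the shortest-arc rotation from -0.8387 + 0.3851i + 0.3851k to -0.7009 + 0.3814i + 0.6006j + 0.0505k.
-0.844 + 0.394i + 0.0655j + 0.358k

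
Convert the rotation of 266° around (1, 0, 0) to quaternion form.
-0.682 + 0.7314i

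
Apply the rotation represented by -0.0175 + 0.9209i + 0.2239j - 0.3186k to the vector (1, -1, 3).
(-1.488, 0.991, -2.793)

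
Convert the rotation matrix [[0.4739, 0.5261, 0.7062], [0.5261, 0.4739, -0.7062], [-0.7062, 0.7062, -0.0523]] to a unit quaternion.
0.6884 + 0.5129i + 0.5129j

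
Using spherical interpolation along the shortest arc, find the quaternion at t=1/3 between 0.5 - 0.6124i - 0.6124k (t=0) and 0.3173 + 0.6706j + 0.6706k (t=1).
0.2581 - 0.4867i - 0.2943j - 0.781k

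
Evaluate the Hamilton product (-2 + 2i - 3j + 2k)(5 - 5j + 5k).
-35 + 5i - 15j - 10k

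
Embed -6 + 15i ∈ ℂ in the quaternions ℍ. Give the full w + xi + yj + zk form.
-6 + 15i + 0j + 0k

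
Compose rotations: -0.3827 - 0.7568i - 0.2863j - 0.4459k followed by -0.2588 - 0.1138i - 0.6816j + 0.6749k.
0.1187 + 0.7366i - 0.2266j - 0.6261k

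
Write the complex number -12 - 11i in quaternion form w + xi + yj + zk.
-12 - 11i + 0j + 0k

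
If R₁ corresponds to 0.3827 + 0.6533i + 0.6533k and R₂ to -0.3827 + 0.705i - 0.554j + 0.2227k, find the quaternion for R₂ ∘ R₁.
-0.7525 - 0.3421i - 0.5271j + 0.1971k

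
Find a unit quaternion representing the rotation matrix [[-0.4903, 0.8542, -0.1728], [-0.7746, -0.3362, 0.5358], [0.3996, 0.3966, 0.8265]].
-0.5 + 0.0696i + 0.2862j + 0.8144k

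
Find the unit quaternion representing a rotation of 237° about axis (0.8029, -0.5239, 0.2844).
-0.4772 + 0.7056i - 0.4604j + 0.2499k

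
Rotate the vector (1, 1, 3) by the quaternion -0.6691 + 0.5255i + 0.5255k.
(2.808, 1.302, 1.192)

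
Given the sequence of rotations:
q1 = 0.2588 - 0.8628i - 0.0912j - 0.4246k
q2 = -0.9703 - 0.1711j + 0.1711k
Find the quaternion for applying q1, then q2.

q2 · q1 = -0.1941 + 0.9254i - 0.1034j + 0.3086k
-0.1941 + 0.9254i - 0.1034j + 0.3086k


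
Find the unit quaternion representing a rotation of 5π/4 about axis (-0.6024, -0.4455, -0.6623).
-0.3827 - 0.5565i - 0.4116j - 0.6119k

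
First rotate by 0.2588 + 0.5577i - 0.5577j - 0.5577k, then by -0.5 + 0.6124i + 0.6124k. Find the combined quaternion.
-0.1294 + 0.2212i + 0.9619j + 0.0958k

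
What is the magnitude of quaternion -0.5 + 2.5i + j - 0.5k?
2.784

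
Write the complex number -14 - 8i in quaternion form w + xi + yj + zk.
-14 - 8i + 0j + 0k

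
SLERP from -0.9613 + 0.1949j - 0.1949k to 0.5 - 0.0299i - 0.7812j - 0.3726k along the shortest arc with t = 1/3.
-0.896 + 0.0115i + 0.444j + 0.0013k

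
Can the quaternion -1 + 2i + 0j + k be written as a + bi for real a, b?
No. The quaternion -1 + 2i + k has j-coefficient y = 0 and k-coefficient z = 1, not both zero, so it does not lie in the complex subalgebra spanned by 1 and i.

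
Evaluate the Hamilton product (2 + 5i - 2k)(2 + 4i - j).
-16 + 16i - 10j - 9k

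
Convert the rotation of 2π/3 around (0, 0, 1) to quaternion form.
0.5 + 0.866k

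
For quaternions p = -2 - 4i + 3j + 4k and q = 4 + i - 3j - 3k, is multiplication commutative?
No: pq = 17 - 15i + 10j + 31k ≠ 17 - 21i + 26j + 13k = qp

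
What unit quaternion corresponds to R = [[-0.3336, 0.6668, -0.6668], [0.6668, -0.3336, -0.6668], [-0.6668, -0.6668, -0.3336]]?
-0.5774i - 0.5774j + 0.5774k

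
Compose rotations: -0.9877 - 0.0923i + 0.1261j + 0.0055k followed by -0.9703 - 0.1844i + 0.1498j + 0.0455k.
0.9222 + 0.2668i - 0.2735j - 0.0597k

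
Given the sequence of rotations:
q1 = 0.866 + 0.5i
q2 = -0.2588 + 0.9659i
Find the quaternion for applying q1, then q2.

q2 · q1 = -0.7071 + 0.7071i
-0.7071 + 0.7071i


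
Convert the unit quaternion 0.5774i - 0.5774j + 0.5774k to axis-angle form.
axis = (√3/3, -√3/3, √3/3), θ = π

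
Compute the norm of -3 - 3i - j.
√19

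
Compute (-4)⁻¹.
-0.25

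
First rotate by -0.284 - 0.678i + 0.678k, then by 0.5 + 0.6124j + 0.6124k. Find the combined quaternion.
-0.5572 + 0.0762i - 0.5891j + 0.5803k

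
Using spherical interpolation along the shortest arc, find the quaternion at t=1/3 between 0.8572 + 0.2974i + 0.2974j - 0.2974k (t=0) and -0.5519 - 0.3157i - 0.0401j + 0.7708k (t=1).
0.7885 + 0.3175i + 0.22j - 0.4786k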